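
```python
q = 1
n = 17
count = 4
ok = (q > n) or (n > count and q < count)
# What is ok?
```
Trace:
  q=1
  q=1, n=17
  q=1, n=17, count=4
  q=1, n=17, count=4, ok=True

Final answer: True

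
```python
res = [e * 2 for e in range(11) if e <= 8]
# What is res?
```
Trace:
  e=0
  e=1
  e=2
  e=3
  e=4
  e=5
  e=6
  e=7
  e=8
  e=9
  e=10
  res=[0, 2, 4, 6, 8, 10, 12, 14, 16]

Final answer: [0, 2, 4, 6, 8, 10, 12, 14, 16]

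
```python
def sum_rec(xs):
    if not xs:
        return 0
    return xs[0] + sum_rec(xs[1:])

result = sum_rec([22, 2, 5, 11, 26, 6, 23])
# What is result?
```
Call trace:
sum_rec(xs=[22, 2, 5, 11, 26, 6, 23])
  sum_rec(xs=[2, 5, 11, 26, 6, 23])
    sum_rec(xs=[5, 11, 26, 6, 23])
      sum_rec(xs=[11, 26, 6, 23])
        sum_rec(xs=[26, 6, 23])
          sum_rec(xs=[6, 23])
            sum_rec(xs=[23])
              sum_rec(xs=[])
              -> return 0
            -> return 23
          -> return 29
        -> return 55
      -> return 66
    -> return 71
  -> return 73
-> return 95

Final answer: 95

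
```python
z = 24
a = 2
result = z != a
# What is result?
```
Trace:
  z=24
  z=24, a=2
  z=24, a=2, result=True

Final answer: True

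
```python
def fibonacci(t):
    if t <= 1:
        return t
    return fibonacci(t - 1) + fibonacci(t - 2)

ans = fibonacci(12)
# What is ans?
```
Call trace (a repeated sub-call is expanded the first time; later identical calls just restate its return value):
fibonacci(t=12)
  fibonacci(t=11)
    fibonacci(t=10)
      fibonacci(t=9)
        fibonacci(t=8)
          fibonacci(t=7)
            fibonacci(t=6)
              fibonacci(t=5)
                fibonacci(t=4)
                  fibonacci(t=3)
                    fibonacci(t=2)
                      fibonacci(t=1)
                      -> return 1
                      fibonacci(t=0)
                      -> return 0
                    -> return 1
                    fibonacci(t=1)
                    -> return 1
                  -> return 2
                  fibonacci(t=2) -> return 1  (same call as traced above)
                -> return 3
                fibonacci(t=3) -> return 2  (same call as traced above)
              -> return 5
              fibonacci(t=4) -> return 3  (same call as traced above)
            -> return 8
            fibonacci(t=5) -> return 5  (same call as traced above)
          -> return 13
          fibonacci(t=6) -> return 8  (same call as traced above)
        -> return 21
        fibonacci(t=7) -> return 13  (same call as traced above)
      -> return 34
      fibonacci(t=8) -> return 21  (same call as traced above)
    -> return 55
    fibonacci(t=9) -> return 34  (same call as traced above)
  -> return 89
  fibonacci(t=10) -> return 55  (same call as traced above)
-> return 144

Final answer: 144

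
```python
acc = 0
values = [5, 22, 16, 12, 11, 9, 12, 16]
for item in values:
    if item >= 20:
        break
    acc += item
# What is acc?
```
Trace:
  acc=0
  acc=5, item=5
  acc=5, item=22

Final answer: 5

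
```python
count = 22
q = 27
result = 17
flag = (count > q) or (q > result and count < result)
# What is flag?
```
Trace:
  count=22
  count=22, q=27
  count=22, q=27, result=17
  count=22, q=27, result=17, flag=False

Final answer: False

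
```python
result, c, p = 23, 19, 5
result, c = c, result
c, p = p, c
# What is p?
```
Trace:
  result=23, c=19, p=5
  result=19, c=23, p=5
  result=19, c=5, p=23

Final answer: 23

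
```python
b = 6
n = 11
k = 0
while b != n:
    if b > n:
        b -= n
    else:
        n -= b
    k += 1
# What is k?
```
Trace:
  b=6
  b=6, n=11
  b=6, n=11, k=0
  b=6, n=5, k=1
  b=1, n=5, k=2
  b=1, n=4, k=3
  b=1, n=3, k=4
  b=1, n=2, k=5
  b=1, n=1, k=6

Final answer: 6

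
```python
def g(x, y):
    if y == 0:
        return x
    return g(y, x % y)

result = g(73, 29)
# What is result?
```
Call trace:
g(x=73, y=29)
  g(x=29, y=15)
    g(x=15, y=14)
      g(x=14, y=1)
        g(x=1, y=0)
        -> return 1
      -> return 1
    -> return 1
  -> return 1
-> return 1

Final answer: 1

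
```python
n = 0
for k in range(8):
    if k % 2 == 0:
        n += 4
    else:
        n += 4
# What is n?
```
Trace:
  n=0
  n=4, k=0
  n=8, k=1
  n=12, k=2
  n=16, k=3
  n=20, k=4
  n=24, k=5
  n=28, k=6
  n=32, k=7

Final answer: 32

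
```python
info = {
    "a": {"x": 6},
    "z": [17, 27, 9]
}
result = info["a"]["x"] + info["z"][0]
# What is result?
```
Trace:
  info={'a': {'x': 6}, 'z': [17, 27, 9]}
  info={'a': {'x': 6}, 'z': [17, 27, 9]}, result=23

Final answer: 23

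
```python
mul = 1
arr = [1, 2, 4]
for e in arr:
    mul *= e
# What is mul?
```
Trace:
  mul=1
  mul=1, e=1
  mul=2, e=2
  mul=8, e=4

Final answer: 8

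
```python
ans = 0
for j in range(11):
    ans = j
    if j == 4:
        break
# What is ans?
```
Trace:
  ans=0
  ans=0, j=0
  ans=1, j=1
  ans=2, j=2
  ans=3, j=3
  ans=4, j=4

Final answer: 4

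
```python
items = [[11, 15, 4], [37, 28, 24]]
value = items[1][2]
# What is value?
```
Trace:
  items=[[11, 15, 4], [37, 28, 24]]
  items=[[11, 15, 4], [37, 28, 24]], value=24

Final answer: 24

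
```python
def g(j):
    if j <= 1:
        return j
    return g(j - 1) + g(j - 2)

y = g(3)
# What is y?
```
Call trace:
g(j=3)
  g(j=2)
    g(j=1)
    -> return 1
    g(j=0)
    -> return 0
  -> return 1
  g(j=1)
  -> return 1
-> return 2

Final answer: 2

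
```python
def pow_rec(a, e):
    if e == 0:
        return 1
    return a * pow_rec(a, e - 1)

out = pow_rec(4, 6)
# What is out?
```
Call trace:
pow_rec(a=4, e=6)
  pow_rec(a=4, e=5)
    pow_rec(a=4, e=4)
      pow_rec(a=4, e=3)
        pow_rec(a=4, e=2)
          pow_rec(a=4, e=1)
            pow_rec(a=4, e=0)
            -> return 1
          -> return 4
        -> return 16
      -> return 64
    -> return 256
  -> return 1024
-> return 4096

Final answer: 4096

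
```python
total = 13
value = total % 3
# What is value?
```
Trace:
  total=13
  total=13, value=1

Final answer: 1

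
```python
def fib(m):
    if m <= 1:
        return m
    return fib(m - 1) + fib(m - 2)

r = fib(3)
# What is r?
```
Call trace:
fib(m=3)
  fib(m=2)
    fib(m=1)
    -> return 1
    fib(m=0)
    -> return 0
  -> return 1
  fib(m=1)
  -> return 1
-> return 2

Final answer: 2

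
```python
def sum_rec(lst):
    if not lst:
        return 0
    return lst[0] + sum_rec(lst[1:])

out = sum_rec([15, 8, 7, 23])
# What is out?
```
Call trace:
sum_rec(lst=[15, 8, 7, 23])
  sum_rec(lst=[8, 7, 23])
    sum_rec(lst=[7, 23])
      sum_rec(lst=[23])
        sum_rec(lst=[])
        -> return 0
      -> return 23
    -> return 30
  -> return 38
-> return 53

Final answer: 53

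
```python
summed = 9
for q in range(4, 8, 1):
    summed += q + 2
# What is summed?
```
Trace:
  summed=9
  summed=15, q=4
  summed=22, q=5
  summed=30, q=6
  summed=39, q=7

Final answer: 39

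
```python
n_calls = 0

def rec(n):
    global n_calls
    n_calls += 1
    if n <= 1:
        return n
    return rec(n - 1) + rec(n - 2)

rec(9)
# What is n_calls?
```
Call trace (a repeated sub-call is expanded the first time; later identical calls just restate its return value):
rec(n=9)
  rec(n=8)
    rec(n=7)
      rec(n=6)
        rec(n=5)
          rec(n=4)
            rec(n=3)
              rec(n=2)
                rec(n=1)
                -> return 1
                rec(n=0)
                -> return 0
              -> return 1
              rec(n=1)
              -> return 1
            -> return 2
            rec(n=2) -> return 1  (same call as traced above)
          -> return 3
          rec(n=3) -> return 2  (same call as traced above)
        -> return 5
        rec(n=4) -> return 3  (same call as traced above)
      -> return 8
      rec(n=5) -> return 5  (same call as traced above)
    -> return 13
    rec(n=6) -> return 8  (same call as traced above)
  -> return 21
  rec(n=7) -> return 13  (same call as traced above)
-> return 34

n_calls is incremented once per call, so count the calls in each subtree. Let C(n) = number of calls made by rec(n).
C(0) = C(1) = 1 (base case, no recursion); C(n) = 1 + C(n - 1) + C(n - 2) otherwise.
C(2) = 1 + C(1) + C(0) = 1 + 1 + 1 = 3
C(3) = 1 + C(2) + C(1) = 1 + 3 + 1 = 5
C(4) = 1 + C(3) + C(2) = 1 + 5 + 3 = 9
C(5) = 1 + C(4) + C(3) = 1 + 9 + 5 = 15
C(6) = 1 + C(5) + C(4) = 1 + 15 + 9 = 25
C(7) = 1 + C(6) + C(5) = 1 + 25 + 15 = 41
C(8) = 1 + C(7) + C(6) = 1 + 41 + 25 = 67
C(9) = 1 + C(8) + C(7) = 1 + 67 + 41 = 109
n_calls = C(9) = 109

Final answer: 109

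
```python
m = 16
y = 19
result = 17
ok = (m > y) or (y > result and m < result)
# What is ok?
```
Trace:
  m=16
  m=16, y=19
  m=16, y=19, result=17
  m=16, y=19, result=17, ok=True

Final answer: True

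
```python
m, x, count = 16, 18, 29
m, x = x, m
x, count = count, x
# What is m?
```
Trace:
  m=16, x=18, count=29
  m=18, x=16, count=29
  m=18, x=29, count=16

Final answer: 18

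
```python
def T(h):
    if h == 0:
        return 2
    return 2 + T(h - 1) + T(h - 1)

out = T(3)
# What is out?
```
Call trace (a repeated sub-call is expanded the first time; later identical calls just restate its return value):
T(h=3)
  T(h=2)
    T(h=1)
      T(h=0)
      -> return 2
      T(h=0)
      -> return 2
    -> return 6
    T(h=1) -> return 6  (same call as traced above)
  -> return 14
  T(h=2) -> return 14  (same call as traced above)
-> return 30

Final answer: 30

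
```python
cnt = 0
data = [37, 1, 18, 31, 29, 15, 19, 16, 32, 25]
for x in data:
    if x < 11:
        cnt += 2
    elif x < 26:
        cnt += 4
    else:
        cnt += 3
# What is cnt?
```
Trace:
  cnt=0
  cnt=3, x=37
  cnt=5, x=1
  cnt=9, x=18
  cnt=12, x=31
  cnt=15, x=29
  cnt=19, x=15
  cnt=23, x=19
  cnt=27, x=16
  cnt=30, x=32
  cnt=34, x=25

Final answer: 34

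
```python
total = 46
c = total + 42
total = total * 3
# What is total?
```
Trace:
  total=46
  total=46, c=88
  total=138, c=88

Final answer: 138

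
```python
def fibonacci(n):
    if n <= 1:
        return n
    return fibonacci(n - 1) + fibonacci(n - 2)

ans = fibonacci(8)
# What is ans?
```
Call trace (a repeated sub-call is expanded the first time; later identical calls just restate its return value):
fibonacci(n=8)
  fibonacci(n=7)
    fibonacci(n=6)
      fibonacci(n=5)
        fibonacci(n=4)
          fibonacci(n=3)
            fibonacci(n=2)
              fibonacci(n=1)
              -> return 1
              fibonacci(n=0)
              -> return 0
            -> return 1
            fibonacci(n=1)
            -> return 1
          -> return 2
          fibonacci(n=2) -> return 1  (same call as traced above)
        -> return 3
        fibonacci(n=3) -> return 2  (same call as traced above)
      -> return 5
      fibonacci(n=4) -> return 3  (same call as traced above)
    -> return 8
    fibonacci(n=5) -> return 5  (same call as traced above)
  -> return 13
  fibonacci(n=6) -> return 8  (same call as traced above)
-> return 21

Final answer: 21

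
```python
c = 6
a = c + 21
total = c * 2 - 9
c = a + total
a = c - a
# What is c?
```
Trace:
  c=6
  c=6, a=27
  c=6, a=27, total=3
  c=30, a=27, total=3
  c=30, a=3, total=3

Final answer: 30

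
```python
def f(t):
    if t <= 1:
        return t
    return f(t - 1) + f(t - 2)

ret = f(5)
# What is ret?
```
Call trace (a repeated sub-call is expanded the first time; later identical calls just restate its return value):
f(t=5)
  f(t=4)
    f(t=3)
      f(t=2)
        f(t=1)
        -> return 1
        f(t=0)
        -> return 0
      -> return 1
      f(t=1)
      -> return 1
    -> return 2
    f(t=2) -> return 1  (same call as traced above)
  -> return 3
  f(t=3) -> return 2  (same call as traced above)
-> return 5

Final answer: 5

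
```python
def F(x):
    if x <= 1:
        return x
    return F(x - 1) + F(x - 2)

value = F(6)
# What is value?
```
Call trace (a repeated sub-call is expanded the first time; later identical calls just restate its return value):
F(x=6)
  F(x=5)
    F(x=4)
      F(x=3)
        F(x=2)
          F(x=1)
          -> return 1
          F(x=0)
          -> return 0
        -> return 1
        F(x=1)
        -> return 1
      -> return 2
      F(x=2) -> return 1  (same call as traced above)
    -> return 3
    F(x=3) -> return 2  (same call as traced above)
  -> return 5
  F(x=4) -> return 3  (same call as traced above)
-> return 8

Final answer: 8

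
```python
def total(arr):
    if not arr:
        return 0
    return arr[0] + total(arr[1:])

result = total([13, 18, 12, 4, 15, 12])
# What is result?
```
Call trace:
total(arr=[13, 18, 12, 4, 15, 12])
  total(arr=[18, 12, 4, 15, 12])
    total(arr=[12, 4, 15, 12])
      total(arr=[4, 15, 12])
        total(arr=[15, 12])
          total(arr=[12])
            total(arr=[])
            -> return 0
          -> return 12
        -> return 27
      -> return 31
    -> return 43
  -> return 61
-> return 74

Final answer: 74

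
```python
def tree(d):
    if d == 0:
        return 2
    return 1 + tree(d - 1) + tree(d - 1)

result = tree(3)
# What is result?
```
Call trace (a repeated sub-call is expanded the first time; later identical calls just restate its return value):
tree(d=3)
  tree(d=2)
    tree(d=1)
      tree(d=0)
      -> return 2
      tree(d=0)
      -> return 2
    -> return 5
    tree(d=1) -> return 5  (same call as traced above)
  -> return 11
  tree(d=2) -> return 11  (same call as traced above)
-> return 23

Final answer: 23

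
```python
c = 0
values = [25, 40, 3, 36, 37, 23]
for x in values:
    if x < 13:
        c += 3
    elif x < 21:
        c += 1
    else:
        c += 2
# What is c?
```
Trace:
  c=0
  c=2, x=25
  c=4, x=40
  c=7, x=3
  c=9, x=36
  c=11, x=37
  c=13, x=23

Final answer: 13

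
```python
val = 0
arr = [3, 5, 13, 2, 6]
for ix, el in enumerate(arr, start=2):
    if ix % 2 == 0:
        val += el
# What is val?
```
Trace:
  val=0
  val=3, ix=2, el=3
  val=3, ix=3, el=5
  val=16, ix=4, el=13
  val=16, ix=5, el=2
  val=22, ix=6, el=6

Final answer: 22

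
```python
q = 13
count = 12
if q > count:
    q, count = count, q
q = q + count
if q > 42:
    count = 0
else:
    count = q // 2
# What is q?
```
Trace:
  q=13
  q=13, count=12
  q=12, count=13
  q=25, count=13
  q=25, count=12

Final answer: 25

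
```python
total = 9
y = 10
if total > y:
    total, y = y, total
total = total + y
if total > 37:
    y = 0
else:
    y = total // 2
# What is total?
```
Trace:
  total=9
  total=9, y=10
  total=9, y=10
  total=19, y=10
  total=19, y=9

Final answer: 19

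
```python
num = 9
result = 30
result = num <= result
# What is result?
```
Trace:
  num=9
  num=9, result=30
  num=9, result=True

Final answer: True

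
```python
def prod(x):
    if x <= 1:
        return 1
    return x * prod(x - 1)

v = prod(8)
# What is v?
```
Call trace:
prod(x=8)
  prod(x=7)
    prod(x=6)
      prod(x=5)
        prod(x=4)
          prod(x=3)
            prod(x=2)
              prod(x=1)
              -> return 1
            -> return 2
          -> return 6
        -> return 24
      -> return 120
    -> return 720
  -> return 5040
-> return 40320

Final answer: 40320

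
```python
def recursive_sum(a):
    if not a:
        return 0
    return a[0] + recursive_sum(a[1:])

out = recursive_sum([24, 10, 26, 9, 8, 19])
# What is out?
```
Call trace:
recursive_sum(a=[24, 10, 26, 9, 8, 19])
  recursive_sum(a=[10, 26, 9, 8, 19])
    recursive_sum(a=[26, 9, 8, 19])
      recursive_sum(a=[9, 8, 19])
        recursive_sum(a=[8, 19])
          recursive_sum(a=[19])
            recursive_sum(a=[])
            -> return 0
          -> return 19
        -> return 27
      -> return 36
    -> return 62
  -> return 72
-> return 96

Final answer: 96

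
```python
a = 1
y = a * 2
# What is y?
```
Trace:
  a=1
  a=1, y=2

Final answer: 2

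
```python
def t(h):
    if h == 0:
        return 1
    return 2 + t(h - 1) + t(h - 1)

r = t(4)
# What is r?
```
Call trace (a repeated sub-call is expanded the first time; later identical calls just restate its return value):
t(h=4)
  t(h=3)
    t(h=2)
      t(h=1)
        t(h=0)
        -> return 1
        t(h=0)
        -> return 1
      -> return 4
      t(h=1) -> return 4  (same call as traced above)
    -> return 10
    t(h=2) -> return 10  (same call as traced above)
  -> return 22
  t(h=3) -> return 22  (same call as traced above)
-> return 46

Final answer: 46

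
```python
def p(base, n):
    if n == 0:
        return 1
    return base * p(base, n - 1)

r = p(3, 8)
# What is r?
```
Call trace:
p(base=3, n=8)
  p(base=3, n=7)
    p(base=3, n=6)
      p(base=3, n=5)
        p(base=3, n=4)
          p(base=3, n=3)
            p(base=3, n=2)
              p(base=3, n=1)
                p(base=3, n=0)
                -> return 1
              -> return 3
            -> return 9
          -> return 27
        -> return 81
      -> return 243
    -> return 729
  -> return 2187
-> return 6561

Final answer: 6561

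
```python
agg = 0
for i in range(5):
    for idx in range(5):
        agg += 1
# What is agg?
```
Trace:
  agg=0
  agg=1, i=0, idx=0
  agg=2, i=0, idx=1
  agg=3, i=0, idx=2
  agg=4, i=0, idx=3
  agg=5, i=0, idx=4
  agg=6, i=1, idx=0
  agg=7, i=1, idx=1
  agg=8, i=1, idx=2
  agg=9, i=1, idx=3
  agg=10, i=1, idx=4
  agg=11, i=2, idx=0
  agg=12, i=2, idx=1
  agg=13, i=2, idx=2
  agg=14, i=2, idx=3
  agg=15, i=2, idx=4
  agg=16, i=3, idx=0
  agg=17, i=3, idx=1
  agg=18, i=3, idx=2
  agg=19, i=3, idx=3
  agg=20, i=3, idx=4
  agg=21, i=4, idx=0
  agg=22, i=4, idx=1
  agg=23, i=4, idx=2
  agg=24, i=4, idx=3
  agg=25, i=4, idx=4

Final answer: 25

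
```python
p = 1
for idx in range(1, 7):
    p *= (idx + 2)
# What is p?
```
Trace:
  p=1
  p=3, idx=1
  p=12, idx=2
  p=60, idx=3
  p=360, idx=4
  p=2520, idx=5
  p=20160, idx=6

Final answer: 20160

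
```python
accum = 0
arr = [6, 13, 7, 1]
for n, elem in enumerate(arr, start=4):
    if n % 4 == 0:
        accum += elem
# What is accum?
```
Trace:
  accum=0
  accum=6, n=4, elem=6
  accum=6, n=5, elem=13
  accum=6, n=6, elem=7
  accum=6, n=7, elem=1

Final answer: 6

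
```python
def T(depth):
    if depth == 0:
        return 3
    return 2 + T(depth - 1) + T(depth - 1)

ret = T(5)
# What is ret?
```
Call trace (a repeated sub-call is expanded the first time; later identical calls just restate its return value):
T(depth=5)
  T(depth=4)
    T(depth=3)
      T(depth=2)
        T(depth=1)
          T(depth=0)
          -> return 3
          T(depth=0)
          -> return 3
        -> return 8
        T(depth=1) -> return 8  (same call as traced above)
      -> return 18
      T(depth=2) -> return 18  (same call as traced above)
    -> return 38
    T(depth=3) -> return 38  (same call as traced above)
  -> return 78
  T(depth=4) -> return 78  (same call as traced above)
-> return 158

Final answer: 158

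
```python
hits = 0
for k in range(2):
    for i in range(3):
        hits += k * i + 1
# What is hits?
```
Trace:
  hits=0
  hits=1, k=0, i=0
  hits=2, k=0, i=1
  hits=3, k=0, i=2
  hits=4, k=1, i=0
  hits=6, k=1, i=1
  hits=9, k=1, i=2

Final answer: 9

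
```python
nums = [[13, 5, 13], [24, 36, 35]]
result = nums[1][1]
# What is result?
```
Trace:
  nums=[[13, 5, 13], [24, 36, 35]]
  nums=[[13, 5, 13], [24, 36, 35]], result=36

Final answer: 36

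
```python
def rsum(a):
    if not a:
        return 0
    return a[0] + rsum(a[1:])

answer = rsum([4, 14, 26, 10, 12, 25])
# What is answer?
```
Call trace:
rsum(a=[4, 14, 26, 10, 12, 25])
  rsum(a=[14, 26, 10, 12, 25])
    rsum(a=[26, 10, 12, 25])
      rsum(a=[10, 12, 25])
        rsum(a=[12, 25])
          rsum(a=[25])
            rsum(a=[])
            -> return 0
          -> return 25
        -> return 37
      -> return 47
    -> return 73
  -> return 87
-> return 91

Final answer: 91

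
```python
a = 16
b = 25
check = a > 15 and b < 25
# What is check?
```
Trace:
  a=16
  a=16, b=25
  a=16, b=25, check=False

Final answer: False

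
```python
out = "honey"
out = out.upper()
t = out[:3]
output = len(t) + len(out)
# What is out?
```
Trace:
  out='honey'
  out='HONEY'
  out='HONEY', t='HON'
  out='HONEY', t='HON', output=8

Final answer: 'HONEY'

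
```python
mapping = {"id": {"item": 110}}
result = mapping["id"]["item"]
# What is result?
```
Trace:
  mapping={'id': {'item': 110}}
  mapping={'id': {'item': 110}}, result=110

Final answer: 110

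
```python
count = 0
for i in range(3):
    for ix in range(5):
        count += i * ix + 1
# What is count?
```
Trace:
  count=0
  count=1, i=0, ix=0
  count=2, i=0, ix=1
  count=3, i=0, ix=2
  count=4, i=0, ix=3
  count=5, i=0, ix=4
  count=6, i=1, ix=0
  count=8, i=1, ix=1
  count=11, i=1, ix=2
  count=15, i=1, ix=3
  count=20, i=1, ix=4
  count=21, i=2, ix=0
  count=24, i=2, ix=1
  count=29, i=2, ix=2
  count=36, i=2, ix=3
  count=45, i=2, ix=4

Final answer: 45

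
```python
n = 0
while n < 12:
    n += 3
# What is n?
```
Trace:
  n=0
  n=3
  n=6
  n=9
  n=12

Final answer: 12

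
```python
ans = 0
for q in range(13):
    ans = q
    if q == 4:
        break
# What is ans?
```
Trace:
  ans=0
  ans=0, q=0
  ans=1, q=1
  ans=2, q=2
  ans=3, q=3
  ans=4, q=4

Final answer: 4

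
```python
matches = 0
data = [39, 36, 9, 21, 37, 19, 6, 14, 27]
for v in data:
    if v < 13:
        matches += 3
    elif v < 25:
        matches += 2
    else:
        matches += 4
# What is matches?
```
Trace:
  matches=0
  matches=4, v=39
  matches=8, v=36
  matches=11, v=9
  matches=13, v=21
  matches=17, v=37
  matches=19, v=19
  matches=22, v=6
  matches=24, v=14
  matches=28, v=27

Final answer: 28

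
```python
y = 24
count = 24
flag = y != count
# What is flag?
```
Trace:
  y=24
  y=24, count=24
  y=24, count=24, flag=False

Final answer: False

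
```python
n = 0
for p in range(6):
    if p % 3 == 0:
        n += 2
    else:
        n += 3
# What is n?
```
Trace:
  n=0
  n=2, p=0
  n=5, p=1
  n=8, p=2
  n=10, p=3
  n=13, p=4
  n=16, p=5

Final answer: 16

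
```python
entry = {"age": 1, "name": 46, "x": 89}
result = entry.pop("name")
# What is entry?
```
Trace:
  entry={'age': 1, 'name': 46, 'x': 89}
  entry={'age': 1, 'x': 89}, result=46

Final answer: {'age': 1, 'x': 89}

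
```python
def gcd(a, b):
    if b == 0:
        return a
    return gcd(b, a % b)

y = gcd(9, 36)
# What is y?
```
Call trace:
gcd(a=9, b=36)
  gcd(a=36, b=9)
    gcd(a=9, b=0)
    -> return 9
  -> return 9
-> return 9

Final answer: 9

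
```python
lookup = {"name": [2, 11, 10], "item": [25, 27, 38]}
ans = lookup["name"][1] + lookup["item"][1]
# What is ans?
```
Trace:
  lookup={'name': [2, 11, 10], 'item': [25, 27, 38]}
  lookup={'name': [2, 11, 10], 'item': [25, 27, 38]}, ans=38

Final answer: 38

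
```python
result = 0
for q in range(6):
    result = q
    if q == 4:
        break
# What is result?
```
Trace:
  result=0
  result=0, q=0
  result=1, q=1
  result=2, q=2
  result=3, q=3
  result=4, q=4

Final answer: 4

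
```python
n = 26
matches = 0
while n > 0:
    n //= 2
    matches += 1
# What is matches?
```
Trace:
  n=26
  n=26, matches=0
  n=13, matches=1
  n=6, matches=2
  n=3, matches=3
  n=1, matches=4
  n=0, matches=5

Final answer: 5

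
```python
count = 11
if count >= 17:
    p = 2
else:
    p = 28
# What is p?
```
Trace:
  count=11
  count=11, p=28

Final answer: 28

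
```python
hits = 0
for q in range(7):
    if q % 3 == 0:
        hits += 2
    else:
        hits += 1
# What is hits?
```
Trace:
  hits=0
  hits=2, q=0
  hits=3, q=1
  hits=4, q=2
  hits=6, q=3
  hits=7, q=4
  hits=8, q=5
  hits=10, q=6

Final answer: 10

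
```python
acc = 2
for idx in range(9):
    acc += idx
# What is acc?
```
Trace:
  acc=2
  acc=2, idx=0
  acc=3, idx=1
  acc=5, idx=2
  acc=8, idx=3
  acc=12, idx=4
  acc=17, idx=5
  acc=23, idx=6
  acc=30, idx=7
  acc=38, idx=8

Final answer: 38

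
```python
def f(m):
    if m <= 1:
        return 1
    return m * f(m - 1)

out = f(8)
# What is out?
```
Call trace:
f(m=8)
  f(m=7)
    f(m=6)
      f(m=5)
        f(m=4)
          f(m=3)
            f(m=2)
              f(m=1)
              -> return 1
            -> return 2
          -> return 6
        -> return 24
      -> return 120
    -> return 720
  -> return 5040
-> return 40320

Final answer: 40320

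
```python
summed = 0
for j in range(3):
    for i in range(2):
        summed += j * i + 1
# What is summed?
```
Trace:
  summed=0
  summed=1, j=0, i=0
  summed=2, j=0, i=1
  summed=3, j=1, i=0
  summed=5, j=1, i=1
  summed=6, j=2, i=0
  summed=9, j=2, i=1

Final answer: 9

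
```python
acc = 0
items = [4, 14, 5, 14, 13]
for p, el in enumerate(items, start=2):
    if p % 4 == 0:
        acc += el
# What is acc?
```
Trace:
  acc=0
  acc=0, p=2, el=4
  acc=0, p=3, el=14
  acc=5, p=4, el=5
  acc=5, p=5, el=14
  acc=5, p=6, el=13

Final answer: 5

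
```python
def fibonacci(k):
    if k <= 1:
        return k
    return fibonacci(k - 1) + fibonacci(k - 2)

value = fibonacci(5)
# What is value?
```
Call trace (a repeated sub-call is expanded the first time; later identical calls just restate its return value):
fibonacci(k=5)
  fibonacci(k=4)
    fibonacci(k=3)
      fibonacci(k=2)
        fibonacci(k=1)
        -> return 1
        fibonacci(k=0)
        -> return 0
      -> return 1
      fibonacci(k=1)
      -> return 1
    -> return 2
    fibonacci(k=2) -> return 1  (same call as traced above)
  -> return 3
  fibonacci(k=3) -> return 2  (same call as traced above)
-> return 5

Final answer: 5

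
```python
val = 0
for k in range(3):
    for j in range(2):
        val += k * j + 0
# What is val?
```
Trace:
  val=0
  val=0, k=0, j=0
  val=0, k=0, j=1
  val=0, k=1, j=0
  val=1, k=1, j=1
  val=1, k=2, j=0
  val=3, k=2, j=1

Final answer: 3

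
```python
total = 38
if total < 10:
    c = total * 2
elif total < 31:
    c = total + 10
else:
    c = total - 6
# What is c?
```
Trace:
  total=38
  total=38, c=32

Final answer: 32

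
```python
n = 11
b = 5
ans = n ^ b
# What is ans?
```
Trace:
  n=11
  n=11, b=5
  n=11, b=5, ans=14

Final answer: 14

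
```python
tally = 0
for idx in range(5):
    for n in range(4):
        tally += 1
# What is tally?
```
Trace:
  tally=0
  tally=1, idx=0, n=0
  tally=2, idx=0, n=1
  tally=3, idx=0, n=2
  tally=4, idx=0, n=3
  tally=5, idx=1, n=0
  tally=6, idx=1, n=1
  tally=7, idx=1, n=2
  tally=8, idx=1, n=3
  tally=9, idx=2, n=0
  tally=10, idx=2, n=1
  tally=11, idx=2, n=2
  tally=12, idx=2, n=3
  tally=13, idx=3, n=0
  tally=14, idx=3, n=1
  tally=15, idx=3, n=2
  tally=16, idx=3, n=3
  tally=17, idx=4, n=0
  tally=18, idx=4, n=1
  tally=19, idx=4, n=2
  tally=20, idx=4, n=3

Final answer: 20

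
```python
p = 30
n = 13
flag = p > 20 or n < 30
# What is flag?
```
Trace:
  p=30
  p=30, n=13
  p=30, n=13, flag=True

Final answer: True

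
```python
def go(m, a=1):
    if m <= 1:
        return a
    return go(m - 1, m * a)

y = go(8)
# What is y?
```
Call trace:
go(m=8, a=1)
  go(m=7, a=8)
    go(m=6, a=56)
      go(m=5, a=336)
        go(m=4, a=1680)
          go(m=3, a=6720)
            go(m=2, a=20160)
              go(m=1, a=40320)
              -> return 40320
            -> return 40320
          -> return 40320
        -> return 40320
      -> return 40320
    -> return 40320
  -> return 40320
-> return 40320

Final answer: 40320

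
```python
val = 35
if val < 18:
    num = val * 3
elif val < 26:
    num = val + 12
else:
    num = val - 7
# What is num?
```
Trace:
  val=35
  val=35, num=28

Final answer: 28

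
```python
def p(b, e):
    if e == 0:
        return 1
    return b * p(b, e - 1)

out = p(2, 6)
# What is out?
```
Call trace:
p(b=2, e=6)
  p(b=2, e=5)
    p(b=2, e=4)
      p(b=2, e=3)
        p(b=2, e=2)
          p(b=2, e=1)
            p(b=2, e=0)
            -> return 1
          -> return 2
        -> return 4
      -> return 8
    -> return 16
  -> return 32
-> return 64

Final answer: 64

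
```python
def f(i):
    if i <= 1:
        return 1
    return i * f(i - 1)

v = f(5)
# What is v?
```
Call trace:
f(i=5)
  f(i=4)
    f(i=3)
      f(i=2)
        f(i=1)
        -> return 1
      -> return 2
    -> return 6
  -> return 24
-> return 120

Final answer: 120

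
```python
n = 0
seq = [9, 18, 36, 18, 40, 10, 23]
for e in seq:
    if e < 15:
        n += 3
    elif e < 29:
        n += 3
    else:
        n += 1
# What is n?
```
Trace:
  n=0
  n=3, e=9
  n=6, e=18
  n=7, e=36
  n=10, e=18
  n=11, e=40
  n=14, e=10
  n=17, e=23

Final answer: 17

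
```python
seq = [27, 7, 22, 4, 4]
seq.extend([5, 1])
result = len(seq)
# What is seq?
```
Trace:
  seq=[27, 7, 22, 4, 4]
  seq=[27, 7, 22, 4, 4, 5, 1]
  seq=[27, 7, 22, 4, 4, 5, 1], result=7

Final answer: [27, 7, 22, 4, 4, 5, 1]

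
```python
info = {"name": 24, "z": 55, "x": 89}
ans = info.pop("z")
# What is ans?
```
Trace:
  info={'name': 24, 'z': 55, 'x': 89}
  info={'name': 24, 'x': 89}, ans=55

Final answer: 55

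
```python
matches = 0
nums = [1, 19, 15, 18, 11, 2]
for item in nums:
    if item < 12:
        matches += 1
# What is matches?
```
Trace:
  matches=0
  matches=1, item=1
  matches=1, item=19
  matches=1, item=15
  matches=1, item=18
  matches=2, item=11
  matches=3, item=2

Final answer: 3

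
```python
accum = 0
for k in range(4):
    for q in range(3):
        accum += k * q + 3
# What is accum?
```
Trace:
  accum=0
  accum=3, k=0, q=0
  accum=6, k=0, q=1
  accum=9, k=0, q=2
  accum=12, k=1, q=0
  accum=16, k=1, q=1
  accum=21, k=1, q=2
  accum=24, k=2, q=0
  accum=29, k=2, q=1
  accum=36, k=2, q=2
  accum=39, k=3, q=0
  accum=45, k=3, q=1
  accum=54, k=3, q=2

Final answer: 54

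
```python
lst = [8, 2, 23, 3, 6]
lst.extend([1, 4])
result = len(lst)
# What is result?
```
Trace:
  lst=[8, 2, 23, 3, 6]
  lst=[8, 2, 23, 3, 6, 1, 4]
  lst=[8, 2, 23, 3, 6, 1, 4], result=7

Final answer: 7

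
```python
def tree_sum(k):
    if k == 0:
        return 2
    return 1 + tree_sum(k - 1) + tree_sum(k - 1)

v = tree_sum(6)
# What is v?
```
Call trace (a repeated sub-call is expanded the first time; later identical calls just restate its return value):
tree_sum(k=6)
  tree_sum(k=5)
    tree_sum(k=4)
      tree_sum(k=3)
        tree_sum(k=2)
          tree_sum(k=1)
            tree_sum(k=0)
            -> return 2
            tree_sum(k=0)
            -> return 2
          -> return 5
          tree_sum(k=1) -> return 5  (same call as traced above)
        -> return 11
        tree_sum(k=2) -> return 11  (same call as traced above)
      -> return 23
      tree_sum(k=3) -> return 23  (same call as traced above)
    -> return 47
    tree_sum(k=4) -> return 47  (same call as traced above)
  -> return 95
  tree_sum(k=5) -> return 95  (same call as traced above)
-> return 191

Final answer: 191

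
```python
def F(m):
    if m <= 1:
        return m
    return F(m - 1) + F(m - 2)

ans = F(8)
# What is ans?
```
Call trace (a repeated sub-call is expanded the first time; later identical calls just restate its return value):
F(m=8)
  F(m=7)
    F(m=6)
      F(m=5)
        F(m=4)
          F(m=3)
            F(m=2)
              F(m=1)
              -> return 1
              F(m=0)
              -> return 0
            -> return 1
            F(m=1)
            -> return 1
          -> return 2
          F(m=2) -> return 1  (same call as traced above)
        -> return 3
        F(m=3) -> return 2  (same call as traced above)
      -> return 5
      F(m=4) -> return 3  (same call as traced above)
    -> return 8
    F(m=5) -> return 5  (same call as traced above)
  -> return 13
  F(m=6) -> return 8  (same call as traced above)
-> return 21

Final answer: 21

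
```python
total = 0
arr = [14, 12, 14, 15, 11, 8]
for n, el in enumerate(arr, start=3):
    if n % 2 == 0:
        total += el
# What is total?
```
Trace:
  total=0
  total=0, n=3, el=14
  total=12, n=4, el=12
  total=12, n=5, el=14
  total=27, n=6, el=15
  total=27, n=7, el=11
  total=35, n=8, el=8

Final answer: 35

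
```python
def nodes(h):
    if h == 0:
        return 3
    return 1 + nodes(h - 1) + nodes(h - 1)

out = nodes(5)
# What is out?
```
Call trace (a repeated sub-call is expanded the first time; later identical calls just restate its return value):
nodes(h=5)
  nodes(h=4)
    nodes(h=3)
      nodes(h=2)
        nodes(h=1)
          nodes(h=0)
          -> return 3
          nodes(h=0)
          -> return 3
        -> return 7
        nodes(h=1) -> return 7  (same call as traced above)
      -> return 15
      nodes(h=2) -> return 15  (same call as traced above)
    -> return 31
    nodes(h=3) -> return 31  (same call as traced above)
  -> return 63
  nodes(h=4) -> return 63  (same call as traced above)
-> return 127

Final answer: 127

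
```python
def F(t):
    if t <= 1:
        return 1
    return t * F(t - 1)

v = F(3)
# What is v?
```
Call trace:
F(t=3)
  F(t=2)
    F(t=1)
    -> return 1
  -> return 2
-> return 6

Final answer: 6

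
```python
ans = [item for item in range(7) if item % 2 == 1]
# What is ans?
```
Trace:
  item=0
  item=1
  item=2
  item=3
  item=4
  item=5
  item=6
  ans=[1, 3, 5]

Final answer: [1, 3, 5]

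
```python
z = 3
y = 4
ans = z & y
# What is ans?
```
Trace:
  z=3
  z=3, y=4
  z=3, y=4, ans=0

Final answer: 0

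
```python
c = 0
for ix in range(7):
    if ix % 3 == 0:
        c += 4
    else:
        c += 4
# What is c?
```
Trace:
  c=0
  c=4, ix=0
  c=8, ix=1
  c=12, ix=2
  c=16, ix=3
  c=20, ix=4
  c=24, ix=5
  c=28, ix=6

Final answer: 28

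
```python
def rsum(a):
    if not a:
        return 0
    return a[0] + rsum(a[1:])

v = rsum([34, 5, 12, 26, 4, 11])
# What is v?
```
Call trace:
rsum(a=[34, 5, 12, 26, 4, 11])
  rsum(a=[5, 12, 26, 4, 11])
    rsum(a=[12, 26, 4, 11])
      rsum(a=[26, 4, 11])
        rsum(a=[4, 11])
          rsum(a=[11])
            rsum(a=[])
            -> return 0
          -> return 11
        -> return 15
      -> return 41
    -> return 53
  -> return 58
-> return 92

Final answer: 92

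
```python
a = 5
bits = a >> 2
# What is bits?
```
Trace:
  a=5
  a=5, bits=1

Final answer: 1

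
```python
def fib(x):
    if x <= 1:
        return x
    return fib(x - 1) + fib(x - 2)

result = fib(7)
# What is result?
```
Call trace (a repeated sub-call is expanded the first time; later identical calls just restate its return value):
fib(x=7)
  fib(x=6)
    fib(x=5)
      fib(x=4)
        fib(x=3)
          fib(x=2)
            fib(x=1)
            -> return 1
            fib(x=0)
            -> return 0
          -> return 1
          fib(x=1)
          -> return 1
        -> return 2
        fib(x=2) -> return 1  (same call as traced above)
      -> return 3
      fib(x=3) -> return 2  (same call as traced above)
    -> return 5
    fib(x=4) -> return 3  (same call as traced above)
  -> return 8
  fib(x=5) -> return 5  (same call as traced above)
-> return 13

Final answer: 13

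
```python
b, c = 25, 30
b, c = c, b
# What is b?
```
Trace:
  b=25, c=30
  b=30, c=25

Final answer: 30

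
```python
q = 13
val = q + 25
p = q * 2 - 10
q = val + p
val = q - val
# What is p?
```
Trace:
  q=13
  q=13, val=38
  q=13, val=38, p=16
  q=54, val=38, p=16
  q=54, val=16, p=16

Final answer: 16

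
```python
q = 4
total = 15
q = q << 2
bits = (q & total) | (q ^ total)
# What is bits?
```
Trace:
  q=4
  q=4, total=15
  q=16, total=15
  q=16, total=15, bits=31

Final answer: 31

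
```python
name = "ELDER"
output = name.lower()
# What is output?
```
Trace:
  name='ELDER'
  name='ELDER', output='elder'

Final answer: 'elder'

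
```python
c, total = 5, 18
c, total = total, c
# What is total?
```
Trace:
  c=5, total=18
  c=18, total=5

Final answer: 5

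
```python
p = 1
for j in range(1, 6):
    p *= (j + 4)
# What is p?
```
Trace:
  p=1
  p=5, j=1
  p=30, j=2
  p=210, j=3
  p=1680, j=4
  p=15120, j=5

Final answer: 15120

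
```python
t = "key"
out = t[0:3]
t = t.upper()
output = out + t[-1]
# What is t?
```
Trace:
  t='key'
  t='key', out='key'
  t='KEY', out='key'
  t='KEY', out='key', output='keyY'

Final answer: 'KEY'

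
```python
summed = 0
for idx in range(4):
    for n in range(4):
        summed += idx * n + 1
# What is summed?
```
Trace:
  summed=0
  summed=1, idx=0, n=0
  summed=2, idx=0, n=1
  summed=3, idx=0, n=2
  summed=4, idx=0, n=3
  summed=5, idx=1, n=0
  summed=7, idx=1, n=1
  summed=10, idx=1, n=2
  summed=14, idx=1, n=3
  summed=15, idx=2, n=0
  summed=18, idx=2, n=1
  summed=23, idx=2, n=2
  summed=30, idx=2, n=3
  summed=31, idx=3, n=0
  summed=35, idx=3, n=1
  summed=42, idx=3, n=2
  summed=52, idx=3, n=3

Final answer: 52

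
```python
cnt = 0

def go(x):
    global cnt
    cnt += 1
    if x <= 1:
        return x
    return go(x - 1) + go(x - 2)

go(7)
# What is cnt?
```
Call trace (a repeated sub-call is expanded the first time; later identical calls just restate its return value):
go(x=7)
  go(x=6)
    go(x=5)
      go(x=4)
        go(x=3)
          go(x=2)
            go(x=1)
            -> return 1
            go(x=0)
            -> return 0
          -> return 1
          go(x=1)
          -> return 1
        -> return 2
        go(x=2) -> return 1  (same call as traced above)
      -> return 3
      go(x=3) -> return 2  (same call as traced above)
    -> return 5
    go(x=4) -> return 3  (same call as traced above)
  -> return 8
  go(x=5) -> return 5  (same call as traced above)
-> return 13

cnt is incremented once per call, so count the calls in each subtree. Let C(x) = number of calls made by go(x).
C(0) = C(1) = 1 (base case, no recursion); C(x) = 1 + C(x - 1) + C(x - 2) otherwise.
C(2) = 1 + C(1) + C(0) = 1 + 1 + 1 = 3
C(3) = 1 + C(2) + C(1) = 1 + 3 + 1 = 5
C(4) = 1 + C(3) + C(2) = 1 + 5 + 3 = 9
C(5) = 1 + C(4) + C(3) = 1 + 9 + 5 = 15
C(6) = 1 + C(5) + C(4) = 1 + 15 + 9 = 25
C(7) = 1 + C(6) + C(5) = 1 + 25 + 15 = 41
cnt = C(7) = 41

Final answer: 41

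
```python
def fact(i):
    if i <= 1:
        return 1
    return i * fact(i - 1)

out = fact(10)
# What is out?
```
Call trace:
fact(i=10)
  fact(i=9)
    fact(i=8)
      fact(i=7)
        fact(i=6)
          fact(i=5)
            fact(i=4)
              fact(i=3)
                fact(i=2)
                  fact(i=1)
                  -> return 1
                -> return 2
              -> return 6
            -> return 24
          -> return 120
        -> return 720
      -> return 5040
    -> return 40320
  -> return 362880
-> return 3628800

Final answer: 3628800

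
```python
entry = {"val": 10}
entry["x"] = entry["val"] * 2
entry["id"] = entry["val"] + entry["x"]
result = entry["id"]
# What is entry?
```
Trace:
  entry={'val': 10}
  entry={'val': 10, 'x': 20}
  entry={'val': 10, 'x': 20, 'id': 30}
  entry={'val': 10, 'x': 20, 'id': 30}, result=30

Final answer: {'val': 10, 'x': 20, 'id': 30}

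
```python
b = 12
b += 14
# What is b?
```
Trace:
  b=12
  b=26

Final answer: 26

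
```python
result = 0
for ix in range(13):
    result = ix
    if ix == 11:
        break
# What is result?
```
Trace:
  result=0
  result=0, ix=0
  result=1, ix=1
  result=2, ix=2
  result=3, ix=3
  result=4, ix=4
  result=5, ix=5
  result=6, ix=6
  result=7, ix=7
  result=8, ix=8
  result=9, ix=9
  result=10, ix=10
  result=11, ix=11

Final answer: 11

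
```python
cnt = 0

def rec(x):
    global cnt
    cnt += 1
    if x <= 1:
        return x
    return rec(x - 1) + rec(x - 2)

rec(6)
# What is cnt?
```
Call trace (a repeated sub-call is expanded the first time; later identical calls just restate its return value):
rec(x=6)
  rec(x=5)
    rec(x=4)
      rec(x=3)
        rec(x=2)
          rec(x=1)
          -> return 1
          rec(x=0)
          -> return 0
        -> return 1
        rec(x=1)
        -> return 1
      -> return 2
      rec(x=2) -> return 1  (same call as traced above)
    -> return 3
    rec(x=3) -> return 2  (same call as traced above)
  -> return 5
  rec(x=4) -> return 3  (same call as traced above)
-> return 8

cnt is incremented once per call, so count the calls in each subtree. Let C(x) = number of calls made by rec(x).
C(0) = C(1) = 1 (base case, no recursion); C(x) = 1 + C(x - 1) + C(x - 2) otherwise.
C(2) = 1 + C(1) + C(0) = 1 + 1 + 1 = 3
C(3) = 1 + C(2) + C(1) = 1 + 3 + 1 = 5
C(4) = 1 + C(3) + C(2) = 1 + 5 + 3 = 9
C(5) = 1 + C(4) + C(3) = 1 + 9 + 5 = 15
C(6) = 1 + C(5) + C(4) = 1 + 15 + 9 = 25
cnt = C(6) = 25

Final answer: 25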